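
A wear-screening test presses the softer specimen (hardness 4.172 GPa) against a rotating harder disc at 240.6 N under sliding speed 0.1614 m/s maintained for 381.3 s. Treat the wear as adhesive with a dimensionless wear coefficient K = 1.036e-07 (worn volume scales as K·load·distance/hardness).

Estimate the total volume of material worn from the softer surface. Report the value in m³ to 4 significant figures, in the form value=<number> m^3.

The intermediates are displayed rounded — all working math carries exact precision. Rounded once at the end to 4 significant digits.
Convert: Path length L = v·t = 0.1614 m/s × 381.3 s = 61.54 m.
Convert: Hardness H = 4.172 GPa = 4.172e+09 Pa.
Expressed in SI base units: W = 240.6 N, H = 4.172e+09 Pa, K = 1.036e-07.
Archard volume V = K·W·L/H = 1.036e-07 · 240.6 · 61.54 / 4.172e+09 = 3.677e-13 m³.

value=3.677e-13 m^3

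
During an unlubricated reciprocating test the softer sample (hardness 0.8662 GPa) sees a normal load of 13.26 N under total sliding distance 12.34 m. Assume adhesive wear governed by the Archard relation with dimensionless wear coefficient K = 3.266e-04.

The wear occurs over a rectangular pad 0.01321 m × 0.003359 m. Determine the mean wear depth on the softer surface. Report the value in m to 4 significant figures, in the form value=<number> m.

Each operation holds full float precision, and intermediates appear rounded. Rounded just once: 4 significant figures.
Convert: Hardness H = 0.8662 GPa = 8.662e+08 Pa.
Convert: Contact area A = 0.01321 m × 0.003359 m = 4.437e-05 m².
Working in SI base units: W = 13.26 N, H = 8.662e+08 Pa, K = 3.266e-04.
Archard relation: V = K·W·L/H = 3.266e-04 · 13.26 · 12.34 / 8.662e+08 = 6.170e-11 m³.
Depth h = V/A = 6.170e-11 / 4.437e-05 = 1.390e-06 m.

value=1.390e-06 m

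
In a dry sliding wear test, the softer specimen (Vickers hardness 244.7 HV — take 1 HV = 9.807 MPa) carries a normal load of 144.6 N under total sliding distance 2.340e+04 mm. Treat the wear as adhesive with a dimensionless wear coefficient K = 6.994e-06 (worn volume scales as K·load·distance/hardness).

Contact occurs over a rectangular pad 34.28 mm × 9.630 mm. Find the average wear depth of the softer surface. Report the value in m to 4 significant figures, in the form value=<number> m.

The computation runs at full precision. Intermediate values are printed rounded; rounded just once to four significant figures.
Path length L = 2.340e+04 mm = 23.40 m.
Hardness H = 244.7 HV × 9.807 MPa/HV = 2400 MPa = 2.400e+09 Pa.
Pad sides 34.28 mm × 9.630 mm = 0.03428 m × 0.009630 m. Contact area A = 0.03428 m × 0.009630 m = 3.301e-04 m².
In SI base units: W = 144.6 N, H = 2.400e+09 Pa, K = 6.994e-06.
Archard volume V = K·W·L/H = 6.994e-06 · 144.6 · 23.40 / 2.400e+09 = 9.861e-12 m³.
Average depth h = V/A = 9.861e-12 / 3.301e-04 = 2.987e-08 m.

value=2.987e-08 m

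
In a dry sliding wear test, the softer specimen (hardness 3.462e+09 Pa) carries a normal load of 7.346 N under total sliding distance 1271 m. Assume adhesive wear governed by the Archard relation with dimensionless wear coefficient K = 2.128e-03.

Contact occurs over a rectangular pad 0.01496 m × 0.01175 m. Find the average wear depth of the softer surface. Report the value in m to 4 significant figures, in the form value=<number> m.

value=3.265e-05 m

All arithmetic carries full float precision — intermediate values are shown rounded, and a lone final rounding to 4 significant figures.
Contact area A = 0.01496 m × 0.01175 m = 1.758e-04 m².
As SI base values: W = 7.346 N, H = 3.462e+09 Pa, K = 2.128e-03.
Volume removed: V = K·W·L/H = 2.128e-03 · 7.346 · 1271 / 3.462e+09 = 5.739e-09 m³.
Depth h = V/A = 5.739e-09 / 1.758e-04 = 3.265e-05 m.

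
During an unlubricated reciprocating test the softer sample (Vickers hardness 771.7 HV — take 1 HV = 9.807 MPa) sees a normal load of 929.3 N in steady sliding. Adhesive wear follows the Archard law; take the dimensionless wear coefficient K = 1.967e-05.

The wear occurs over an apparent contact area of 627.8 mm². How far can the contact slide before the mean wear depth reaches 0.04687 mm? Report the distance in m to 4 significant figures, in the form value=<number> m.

value=1.218e+04 m

All working math maintains full float precision — the intermediates are shown rounded — a lone final rounding to 4 significant digits.
Hardness H = 771.7 HV × 9.807 MPa/HV = 7568 MPa = 7.568e+09 Pa.
Contact area A = 627.8 mm² = 6.278e-04 m².
Depth limit h_lim = 0.04687 mm = 4.687e-05 m.
Expressed in SI base units: W = 929.3 N, H = 7.568e+09 Pa, K = 1.967e-05.
Limit volume V_lim = h_lim·A = 4.687e-05 · 6.278e-04 = 2.942e-08 m³.
So the life L = V_lim·H/(K·W) = 2.942e-08 · 7.568e+09 / (1.967e-05 · 929.3) = 1.218e+04 m.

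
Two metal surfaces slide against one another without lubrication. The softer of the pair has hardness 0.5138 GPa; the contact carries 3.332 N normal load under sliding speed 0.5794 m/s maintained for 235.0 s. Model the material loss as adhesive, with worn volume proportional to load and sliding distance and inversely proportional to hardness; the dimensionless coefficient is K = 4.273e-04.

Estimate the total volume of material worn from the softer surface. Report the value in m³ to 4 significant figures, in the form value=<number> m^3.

All arithmetic runs at exact precision; the intermediates are displayed rounded. Rounded just once to 4 significant figures.
Total distance L = v·t = 0.5794 m/s × 235.0 s = 136.2 m.
Hardness H = 0.5138 GPa = 5.138e+08 Pa.
Restated in SI base units: W = 3.332 N, H = 5.138e+08 Pa, K = 4.273e-04.
Worn volume V = K·W·L/H = 4.273e-04 · 3.332 · 136.2 / 5.138e+08 = 3.773e-10 m³.

value=3.773e-10 m^3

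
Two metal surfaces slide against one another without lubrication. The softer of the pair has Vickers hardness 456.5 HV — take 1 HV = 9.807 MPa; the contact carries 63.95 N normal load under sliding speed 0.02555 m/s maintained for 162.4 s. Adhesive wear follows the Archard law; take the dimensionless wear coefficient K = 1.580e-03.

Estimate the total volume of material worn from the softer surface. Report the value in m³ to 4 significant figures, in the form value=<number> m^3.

Every step maintains exact precision — intermediates are displayed rounded; one final rounding: 4 significant digits.
Convert: Path length L = v·t = 0.02555 m/s × 162.4 s = 4.149 m.
Convert: Hardness H = 456.5 HV × 9.807 MPa/HV = 4477 MPa = 4.477e+09 Pa.
In SI base units, W = 63.95 N, H = 4.477e+09 Pa, K = 1.580e-03.
Archard relation: V = K·W·L/H = 1.580e-03 · 63.95 · 4.149 / 4.477e+09 = 9.365e-11 m³.

value=9.365e-11 m^3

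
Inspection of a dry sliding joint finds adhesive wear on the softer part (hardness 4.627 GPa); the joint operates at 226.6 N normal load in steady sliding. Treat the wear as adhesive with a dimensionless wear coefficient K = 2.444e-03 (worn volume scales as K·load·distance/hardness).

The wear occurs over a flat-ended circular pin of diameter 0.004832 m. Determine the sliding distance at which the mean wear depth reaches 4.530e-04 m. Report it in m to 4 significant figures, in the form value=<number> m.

value=69.40 m

The intermediates are shown rounded, and every step maintains exact precision; a lone final rounding: 4 significant digits.
Convert: Hardness H = 4.627 GPa = 4.627e+09 Pa.
Convert: Contact area A = π·d²/4 = π·(0.004832 m)²/4 = 1.834e-05 m².
Collected in SI base units: W = 226.6 N, H = 4.627e+09 Pa, K = 2.444e-03.
Wearable volume V_lim = h_lim·A = 4.530e-04 · 1.834e-05 = 8.307e-09 m³.
So the life L = V_lim·H/(K·W) = 8.307e-09 · 4.627e+09 / (2.444e-03 · 226.6) = 69.40 m.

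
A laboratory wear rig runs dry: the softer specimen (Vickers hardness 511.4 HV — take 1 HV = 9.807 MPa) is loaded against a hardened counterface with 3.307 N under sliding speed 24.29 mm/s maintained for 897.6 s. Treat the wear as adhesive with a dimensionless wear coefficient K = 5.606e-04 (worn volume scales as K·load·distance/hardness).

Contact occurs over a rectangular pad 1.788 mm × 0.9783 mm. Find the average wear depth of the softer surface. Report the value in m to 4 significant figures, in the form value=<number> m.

value=4.607e-06 m

The algebra maintains exact precision; intermediates are displayed rounded — rounded just once: 4 significant figures.
Sliding speed v = 24.29 mm/s = 0.02429 m/s. Path length L = v·t = 0.02429 m/s × 897.6 s = 21.80 m.
Hardness H = 511.4 HV × 9.807 MPa/HV = 5015 MPa = 5.015e+09 Pa.
Pad sides 1.788 mm × 0.9783 mm = 1.788e-03 m × 9.783e-04 m. Contact area A = 1.788e-03 m × 9.783e-04 m = 1.749e-06 m².
In SI base units, W = 3.307 N, H = 5.015e+09 Pa, K = 5.606e-04.
Archard relation: V = K·W·L/H = 5.606e-04 · 3.307 · 21.80 / 5.015e+09 = 8.059e-12 m³.
Average depth h = V/A = 8.059e-12 / 1.749e-06 = 4.607e-06 m.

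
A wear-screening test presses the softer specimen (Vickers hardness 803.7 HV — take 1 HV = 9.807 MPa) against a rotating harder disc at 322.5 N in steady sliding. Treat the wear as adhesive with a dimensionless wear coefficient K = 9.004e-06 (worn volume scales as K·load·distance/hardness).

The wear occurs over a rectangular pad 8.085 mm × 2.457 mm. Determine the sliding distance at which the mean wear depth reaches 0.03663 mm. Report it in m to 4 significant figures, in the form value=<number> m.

Each operation maintains full float precision — intermediate values are printed rounded. Rounded just once: four significant figures.
Convert: Hardness H = 803.7 HV × 9.807 MPa/HV = 7882 MPa = 7.882e+09 Pa.
Convert: Pad sides 8.085 mm × 2.457 mm = 0.008085 m × 0.002457 m. Contact area A = 0.008085 m × 0.002457 m = 1.986e-05 m².
Convert: Depth limit h_lim = 0.03663 mm = 3.663e-05 m.
SI base units throughout: W = 322.5 N, H = 7.882e+09 Pa, K = 9.004e-06.
Wearable volume V_lim = h_lim·A = 3.663e-05 · 1.986e-05 = 7.276e-10 m³.
Sliding life L = V_lim·H/(K·W) = 7.276e-10 · 7.882e+09 / (9.004e-06 · 322.5) = 1975 m.

value=1975 m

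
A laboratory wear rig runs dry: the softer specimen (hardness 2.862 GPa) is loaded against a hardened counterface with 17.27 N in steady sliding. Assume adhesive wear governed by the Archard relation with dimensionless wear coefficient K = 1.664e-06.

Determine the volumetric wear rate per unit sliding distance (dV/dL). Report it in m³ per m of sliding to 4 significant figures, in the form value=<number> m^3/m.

value=1.004e-14 m^3/m

All arithmetic runs at full precision, and shown intermediates are rounded — rounded once at the end, at 4 significant figures.
Hardness H = 2.862 GPa = 2.862e+09 Pa.
Collected in SI base units: W = 17.27 N, H = 2.862e+09 Pa, K = 1.664e-06.
Sliding wear rate dV/dL = K·W/H: 1.664e-06 · 17.27 / 2.862e+09 = 1.004e-14 m³/m.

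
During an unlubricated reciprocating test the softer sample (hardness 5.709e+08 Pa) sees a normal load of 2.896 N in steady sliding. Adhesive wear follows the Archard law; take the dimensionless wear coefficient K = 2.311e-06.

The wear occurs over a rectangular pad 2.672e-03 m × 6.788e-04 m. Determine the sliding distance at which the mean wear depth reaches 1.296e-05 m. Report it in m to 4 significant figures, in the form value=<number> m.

Intermediate values are displayed rounded, and the computation keeps exact precision. Rounded just once: four significant digits.
Contact area A = 2.672e-03 m × 6.788e-04 m = 1.814e-06 m².
Expressed in SI base units: W = 2.896 N, H = 5.709e+08 Pa, K = 2.311e-06.
Limit volume V_lim = h_lim·A = 1.296e-05 · 1.814e-06 = 2.351e-11 m³.
Thus life L = V_lim·H/(K·W) = 2.351e-11 · 5.709e+08 / (2.311e-06 · 2.896) = 2005 m.

value=2005 m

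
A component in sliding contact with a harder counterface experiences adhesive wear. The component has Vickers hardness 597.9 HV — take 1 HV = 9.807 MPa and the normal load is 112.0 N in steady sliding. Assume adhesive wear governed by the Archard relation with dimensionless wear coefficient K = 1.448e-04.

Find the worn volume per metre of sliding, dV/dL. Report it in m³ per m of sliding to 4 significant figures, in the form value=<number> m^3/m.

value=2.766e-12 m^3/m

Every step runs at full float precision. Intermediates appear rounded. Rounded once at the end, at 4 significant figures.
Hardness H = 597.9 HV × 9.807 MPa/HV = 5864 MPa = 5.864e+09 Pa.
In SI base units: W = 112.0 N, H = 5.864e+09 Pa, K = 1.448e-04.
Wear rate dV/dL = K·W/H: 1.448e-04 · 112.0 / 5.864e+09 = 2.766e-12 m³/m.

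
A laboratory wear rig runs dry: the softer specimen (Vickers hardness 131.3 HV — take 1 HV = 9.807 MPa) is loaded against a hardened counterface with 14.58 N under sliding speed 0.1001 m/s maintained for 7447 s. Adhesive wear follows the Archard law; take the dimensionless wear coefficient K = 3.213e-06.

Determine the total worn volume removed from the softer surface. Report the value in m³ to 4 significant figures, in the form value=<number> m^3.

The intermediates are shown rounded, and the computation keeps exact precision — rounded just once, at 4 significant digits.
Convert: Distance covered L = v·t = 0.1001 m/s × 7447 s = 745.4 m.
Convert: Hardness H = 131.3 HV × 9.807 MPa/HV = 1288 MPa = 1.288e+09 Pa.
SI base units throughout: W = 14.58 N, H = 1.288e+09 Pa, K = 3.213e-06.
Wear volume V = K·W·L/H = 3.213e-06 · 14.58 · 745.4 / 1.288e+09 = 2.712e-11 m³.

value=2.712e-11 m^3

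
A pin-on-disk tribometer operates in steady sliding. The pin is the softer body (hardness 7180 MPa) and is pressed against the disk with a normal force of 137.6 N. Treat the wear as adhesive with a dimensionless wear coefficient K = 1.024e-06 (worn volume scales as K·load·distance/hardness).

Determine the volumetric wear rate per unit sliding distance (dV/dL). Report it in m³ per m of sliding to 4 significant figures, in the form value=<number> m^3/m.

The computation carries exact precision. The intermediates are printed rounded. Rounded just once to four significant digits.
Hardness H = 7180 MPa = 7.180e+09 Pa.
In SI base units: W = 137.6 N, H = 7.180e+09 Pa, K = 1.024e-06.
The wear rate dV/dL = K·W/H — distance-free: 1.024e-06 · 137.6 / 7.180e+09 = 1.962e-14 m³/m.

value=1.962e-14 m^3/m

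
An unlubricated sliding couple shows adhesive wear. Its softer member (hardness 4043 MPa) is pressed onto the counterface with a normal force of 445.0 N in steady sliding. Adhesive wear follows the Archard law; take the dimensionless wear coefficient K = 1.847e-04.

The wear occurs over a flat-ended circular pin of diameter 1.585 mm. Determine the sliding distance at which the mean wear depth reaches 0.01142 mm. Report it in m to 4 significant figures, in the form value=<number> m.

value=1.108 m

Intermediate values are displayed rounded; all arithmetic carries full float precision; a single final rounding: 4 significant figures.
Convert: Hardness H = 4043 MPa = 4.043e+09 Pa.
Convert: Pin diameter d = 1.585 mm = 0.001585 m. Contact area A = π·d²/4 = π·(0.001585 m)²/4 = 1.973e-06 m².
Convert: Depth limit h_lim = 0.01142 mm = 1.142e-05 m.
Restated in SI base units: W = 445.0 N, H = 4.043e+09 Pa, K = 1.847e-04.
At the depth limit, V_lim = h_lim·A = 1.142e-05 · 1.973e-06 = 2.253e-11 m³.
Life L = V_lim·H/(K·W) = 2.253e-11 · 4.043e+09 / (1.847e-04 · 445.0) = 1.108 m.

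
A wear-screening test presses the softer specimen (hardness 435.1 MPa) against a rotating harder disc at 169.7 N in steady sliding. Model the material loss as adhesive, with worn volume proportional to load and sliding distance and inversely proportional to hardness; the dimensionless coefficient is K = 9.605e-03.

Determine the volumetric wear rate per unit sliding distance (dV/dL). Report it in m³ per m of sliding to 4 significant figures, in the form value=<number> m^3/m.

value=3.746e-09 m^3/m

Shown intermediates are rounded. The algebra maintains full float precision; one final rounding to four significant digits.
Hardness H = 435.1 MPa = 4.351e+08 Pa.
SI base units throughout: W = 169.7 N, H = 4.351e+08 Pa, K = 9.605e-03.
Sliding wear rate dV/dL = K·W/H (no L dependence): 9.605e-03 · 169.7 / 4.351e+08 = 3.746e-09 m³/m.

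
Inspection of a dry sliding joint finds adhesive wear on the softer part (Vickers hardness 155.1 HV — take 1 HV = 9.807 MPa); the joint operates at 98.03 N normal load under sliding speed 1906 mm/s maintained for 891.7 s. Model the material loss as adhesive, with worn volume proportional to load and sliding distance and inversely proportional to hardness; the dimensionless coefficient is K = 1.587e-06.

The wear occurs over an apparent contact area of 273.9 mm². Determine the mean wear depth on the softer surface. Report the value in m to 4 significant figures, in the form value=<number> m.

value=6.347e-07 m

Intermediates are displayed rounded. The algebra keeps exact precision — one final rounding to 4 significant figures.
Convert: Sliding speed v = 1906 mm/s = 1.906 m/s. Sliding distance L = v·t = 1.906 m/s × 891.7 s = 1700 m.
Convert: Hardness H = 155.1 HV × 9.807 MPa/HV = 1521 MPa = 1.521e+09 Pa.
Convert: Contact area A = 273.9 mm² = 2.739e-04 m².
Expressed in SI base units: W = 98.03 N, H = 1.521e+09 Pa, K = 1.587e-06.
The Archard volume V = K·W·L/H = 1.587e-06 · 98.03 · 1700 / 1.521e+09 = 1.738e-10 m³.
Average depth h = V/A = 1.738e-10 / 2.739e-04 = 6.347e-07 m.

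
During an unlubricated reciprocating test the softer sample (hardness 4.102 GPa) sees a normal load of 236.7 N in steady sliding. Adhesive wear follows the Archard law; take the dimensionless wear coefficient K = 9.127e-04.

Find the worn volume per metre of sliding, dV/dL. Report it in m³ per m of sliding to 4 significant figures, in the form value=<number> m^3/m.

value=5.267e-11 m^3/m

Displayed values are rounded — all working math holds full float precision, and a single final rounding, at four significant digits.
Hardness H = 4.102 GPa = 4.102e+09 Pa.
Working in SI base units: W = 236.7 N, H = 4.102e+09 Pa, K = 9.127e-04.
The wear rate dV/dL = K·W/H (independent of L): 9.127e-04 · 236.7 / 4.102e+09 = 5.267e-11 m³/m.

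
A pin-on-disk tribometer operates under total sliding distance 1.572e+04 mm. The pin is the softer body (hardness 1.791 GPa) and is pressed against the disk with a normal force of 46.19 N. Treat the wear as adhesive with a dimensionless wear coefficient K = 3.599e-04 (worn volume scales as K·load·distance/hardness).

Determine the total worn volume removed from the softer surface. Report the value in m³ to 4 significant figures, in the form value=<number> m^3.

Each operation maintains full float precision, and the intermediates appear rounded — rounded just once to 4 significant digits.
Convert: Sliding distance L = 1.572e+04 mm = 15.72 m.
Convert: Hardness H = 1.791 GPa = 1.791e+09 Pa.
SI base units throughout: W = 46.19 N, H = 1.791e+09 Pa, K = 3.599e-04.
Worn volume V = K·W·L/H = 3.599e-04 · 46.19 · 15.72 / 1.791e+09 = 1.459e-10 m³.

value=1.459e-10 m^3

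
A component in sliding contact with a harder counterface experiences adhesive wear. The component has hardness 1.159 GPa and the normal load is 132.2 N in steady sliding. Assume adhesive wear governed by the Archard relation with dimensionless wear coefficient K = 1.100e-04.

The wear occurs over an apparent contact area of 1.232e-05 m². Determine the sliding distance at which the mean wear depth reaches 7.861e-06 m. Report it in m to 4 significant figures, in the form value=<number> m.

value=7.719 m

The intermediates appear rounded; all arithmetic carries full float precision — rounded just once, at four significant digits.
Convert: Hardness H = 1.159 GPa = 1.159e+09 Pa.
In SI base units: W = 132.2 N, H = 1.159e+09 Pa, K = 1.100e-04.
Wearable volume V_lim = h_lim·A = 7.861e-06 · 1.232e-05 = 9.685e-11 m³.
Sliding life L = V_lim·H/(K·W) = 9.685e-11 · 1.159e+09 / (1.100e-04 · 132.2) = 7.719 m.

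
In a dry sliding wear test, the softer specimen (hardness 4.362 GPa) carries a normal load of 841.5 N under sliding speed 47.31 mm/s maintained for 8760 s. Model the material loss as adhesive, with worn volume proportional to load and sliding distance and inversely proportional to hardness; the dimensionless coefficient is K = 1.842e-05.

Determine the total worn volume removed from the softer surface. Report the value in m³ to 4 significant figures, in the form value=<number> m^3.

value=1.473e-09 m^3

Intermediates are shown rounded; the algebra maintains full precision. Rounded once at the end: 4 significant digits.
Sliding speed v = 47.31 mm/s = 0.04731 m/s. Path length L = v·t = 0.04731 m/s × 8760 s = 414.4 m.
Hardness H = 4.362 GPa = 4.362e+09 Pa.
Working in SI base units: W = 841.5 N, H = 4.362e+09 Pa, K = 1.842e-05.
Archard volume V = K·W·L/H = 1.842e-05 · 841.5 · 414.4 / 4.362e+09 = 1.473e-09 m³.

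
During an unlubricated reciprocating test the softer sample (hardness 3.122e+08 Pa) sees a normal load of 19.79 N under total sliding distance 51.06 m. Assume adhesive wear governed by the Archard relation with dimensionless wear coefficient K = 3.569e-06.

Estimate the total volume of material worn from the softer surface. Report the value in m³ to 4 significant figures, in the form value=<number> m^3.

The algebra holds full float precision. Intermediate values appear rounded. Rounded once at the end to four significant digits.
SI base units throughout: W = 19.79 N, H = 3.122e+08 Pa, K = 3.569e-06.
Archard volume V = K·W·L/H = 3.569e-06 · 19.79 · 51.06 / 3.122e+08 = 1.155e-11 m³.

value=1.155e-11 m^3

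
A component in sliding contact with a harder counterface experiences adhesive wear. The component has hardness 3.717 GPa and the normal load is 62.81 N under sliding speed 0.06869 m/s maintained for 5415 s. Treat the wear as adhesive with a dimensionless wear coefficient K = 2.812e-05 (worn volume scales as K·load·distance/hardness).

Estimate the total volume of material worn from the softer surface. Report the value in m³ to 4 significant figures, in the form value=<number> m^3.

value=1.767e-10 m^3

Each operation keeps full float precision, and the intermediates are displayed rounded; a single final rounding to 4 significant digits.
Convert: Total distance L = v·t = 0.06869 m/s × 5415 s = 372.0 m.
Convert: Hardness H = 3.717 GPa = 3.717e+09 Pa.
As SI base values: W = 62.81 N, H = 3.717e+09 Pa, K = 2.812e-05.
Wear volume V = K·W·L/H = 2.812e-05 · 62.81 · 372.0 / 3.717e+09 = 1.767e-10 m³.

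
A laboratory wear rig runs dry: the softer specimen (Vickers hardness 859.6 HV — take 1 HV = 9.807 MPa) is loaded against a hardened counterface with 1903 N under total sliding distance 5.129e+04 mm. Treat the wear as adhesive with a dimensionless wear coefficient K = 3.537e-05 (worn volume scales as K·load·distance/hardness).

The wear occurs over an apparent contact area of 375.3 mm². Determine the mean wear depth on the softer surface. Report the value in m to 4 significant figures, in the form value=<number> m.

value=1.091e-06 m

The intermediates are shown rounded. All working math maintains full precision. Rounded once at the end: 4 significant figures.
The distance L = 5.129e+04 mm = 51.29 m.
Hardness H = 859.6 HV × 9.807 MPa/HV = 8430 MPa = 8.430e+09 Pa.
Contact area A = 375.3 mm² = 3.753e-04 m².
In SI base units, W = 1903 N, H = 8.430e+09 Pa, K = 3.537e-05.
Archard volume V = K·W·L/H = 3.537e-05 · 1903 · 51.29 / 8.430e+09 = 4.095e-10 m³.
Average depth h = V/A = 4.095e-10 / 3.753e-04 = 1.091e-06 m.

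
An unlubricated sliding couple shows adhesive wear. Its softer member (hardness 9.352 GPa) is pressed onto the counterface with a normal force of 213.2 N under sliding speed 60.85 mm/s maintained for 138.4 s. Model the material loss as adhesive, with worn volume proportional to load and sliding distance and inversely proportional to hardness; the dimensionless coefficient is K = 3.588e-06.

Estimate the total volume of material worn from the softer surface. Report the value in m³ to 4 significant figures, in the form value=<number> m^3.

value=6.889e-13 m^3

All working math holds exact precision, and displayed values are rounded; a lone final rounding to four significant figures.
Convert: Sliding speed v = 60.85 mm/s = 0.06085 m/s. Total distance L = v·t = 0.06085 m/s × 138.4 s = 8.422 m.
Convert: Hardness H = 9.352 GPa = 9.352e+09 Pa.
In SI base units: W = 213.2 N, H = 9.352e+09 Pa, K = 3.588e-06.
Volume removed: V = K·W·L/H = 3.588e-06 · 213.2 · 8.422 / 9.352e+09 = 6.889e-13 m³.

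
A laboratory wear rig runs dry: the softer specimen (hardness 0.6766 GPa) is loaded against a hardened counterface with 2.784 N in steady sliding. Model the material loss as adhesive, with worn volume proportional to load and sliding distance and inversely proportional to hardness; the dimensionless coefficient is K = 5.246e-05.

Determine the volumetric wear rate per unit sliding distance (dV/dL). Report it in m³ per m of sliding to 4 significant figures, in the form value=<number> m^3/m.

The computation holds full precision, and intermediates are shown rounded; a single final rounding to 4 significant figures.
Hardness H = 0.6766 GPa = 6.766e+08 Pa.
In SI base units, W = 2.784 N, H = 6.766e+08 Pa, K = 5.246e-05.
The wear rate dV/dL = K·W/H, so: 5.246e-05 · 2.784 / 6.766e+08 = 2.159e-13 m³/m.

value=2.159e-13 m^3/m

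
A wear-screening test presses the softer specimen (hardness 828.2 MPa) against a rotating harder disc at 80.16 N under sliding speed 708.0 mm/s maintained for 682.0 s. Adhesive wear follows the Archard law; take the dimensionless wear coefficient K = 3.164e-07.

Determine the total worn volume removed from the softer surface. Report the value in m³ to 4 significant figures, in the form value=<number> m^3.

The computation maintains exact precision. Printed values are rounded, and a lone final rounding: four significant digits.
Sliding speed v = 708.0 mm/s = 0.7080 m/s. Total distance L = v·t = 0.7080 m/s × 682.0 s = 482.9 m.
Hardness H = 828.2 MPa = 8.282e+08 Pa.
Working in SI base units: W = 80.16 N, H = 8.282e+08 Pa, K = 3.164e-07.
The Archard volume V = K·W·L/H = 3.164e-07 · 80.16 · 482.9 / 8.282e+08 = 1.479e-11 m³.

value=1.479e-11 m^3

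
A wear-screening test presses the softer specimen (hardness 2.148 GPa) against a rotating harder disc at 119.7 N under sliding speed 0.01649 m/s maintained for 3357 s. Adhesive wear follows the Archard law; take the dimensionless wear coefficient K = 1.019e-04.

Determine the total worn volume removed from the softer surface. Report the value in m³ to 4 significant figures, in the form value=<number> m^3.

The intermediates are displayed rounded. Each operation holds full float precision; one last rounding, at 4 significant digits.
The distance L = v·t = 0.01649 m/s × 3357 s = 55.36 m.
Hardness H = 2.148 GPa = 2.148e+09 Pa.
In SI base units: W = 119.7 N, H = 2.148e+09 Pa, K = 1.019e-04.
Volume removed: V = K·W·L/H = 1.019e-04 · 119.7 · 55.36 / 2.148e+09 = 3.143e-10 m³.

value=3.143e-10 m^3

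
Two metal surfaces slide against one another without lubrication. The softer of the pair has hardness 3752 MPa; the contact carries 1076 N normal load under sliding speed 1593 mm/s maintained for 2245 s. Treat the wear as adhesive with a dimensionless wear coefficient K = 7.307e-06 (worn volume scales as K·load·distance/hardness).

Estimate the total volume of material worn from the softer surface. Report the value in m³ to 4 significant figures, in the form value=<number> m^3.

value=7.494e-09 m^3

Intermediate values are printed rounded — the algebra holds exact precision; a lone final rounding: 4 significant figures.
Sliding speed v = 1593 mm/s = 1.593 m/s. Sliding distance L = v·t = 1.593 m/s × 2245 s = 3576 m.
Hardness H = 3752 MPa = 3.752e+09 Pa.
Restated in SI base units: W = 1076 N, H = 3.752e+09 Pa, K = 7.307e-06.
Wear volume V = K·W·L/H = 7.307e-06 · 1076 · 3576 / 3.752e+09 = 7.494e-09 m³.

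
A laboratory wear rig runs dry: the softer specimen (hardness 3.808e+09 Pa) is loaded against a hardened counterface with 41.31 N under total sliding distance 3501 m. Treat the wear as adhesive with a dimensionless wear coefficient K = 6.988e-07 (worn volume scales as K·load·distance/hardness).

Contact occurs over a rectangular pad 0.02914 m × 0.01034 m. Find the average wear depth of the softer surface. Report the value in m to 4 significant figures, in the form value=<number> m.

value=8.808e-08 m

Displayed values are rounded, and all working math keeps exact precision. Rounded once at the end to 4 significant digits.
Contact area A = 0.02914 m × 0.01034 m = 3.013e-04 m².
Collected in SI base units: W = 41.31 N, H = 3.808e+09 Pa, K = 6.988e-07.
Volume removed: V = K·W·L/H = 6.988e-07 · 41.31 · 3501 / 3.808e+09 = 2.654e-11 m³.
Depth of wear h = V/A = 2.654e-11 / 3.013e-04 = 8.808e-08 m.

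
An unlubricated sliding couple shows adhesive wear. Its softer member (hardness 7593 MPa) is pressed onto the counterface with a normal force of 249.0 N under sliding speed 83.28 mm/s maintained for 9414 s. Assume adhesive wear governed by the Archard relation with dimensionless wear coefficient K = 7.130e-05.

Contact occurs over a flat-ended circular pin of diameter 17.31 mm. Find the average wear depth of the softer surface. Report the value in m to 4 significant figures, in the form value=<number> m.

All arithmetic runs at exact precision; intermediate values are printed rounded, and one last rounding, at 4 significant figures.
Convert: Sliding speed v = 83.28 mm/s = 0.08328 m/s. Distance covered L = v·t = 0.08328 m/s × 9414 s = 784.0 m.
Convert: Hardness H = 7593 MPa = 7.593e+09 Pa.
Convert: Pin diameter d = 17.31 mm = 0.01731 m. Contact area A = π·d²/4 = π·(0.01731 m)²/4 = 2.353e-04 m².
As SI base values: W = 249.0 N, H = 7.593e+09 Pa, K = 7.130e-05.
By Archard's law, V = K·W·L/H = 7.130e-05 · 249.0 · 784.0 / 7.593e+09 = 1.833e-09 m³.
Mean depth h = V/A = 1.833e-09 / 2.353e-04 = 7.789e-06 m.

value=7.789e-06 m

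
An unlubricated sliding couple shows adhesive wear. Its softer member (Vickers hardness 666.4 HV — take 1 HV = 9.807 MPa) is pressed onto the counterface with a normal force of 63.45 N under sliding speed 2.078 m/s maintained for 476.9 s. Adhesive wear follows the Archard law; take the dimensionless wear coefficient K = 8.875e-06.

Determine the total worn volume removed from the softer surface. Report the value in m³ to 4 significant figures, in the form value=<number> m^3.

All arithmetic maintains full precision, and intermediates are printed rounded — a single final rounding: four significant figures.
Convert: Distance covered L = v·t = 2.078 m/s × 476.9 s = 991.0 m.
Convert: Hardness H = 666.4 HV × 9.807 MPa/HV = 6535 MPa = 6.535e+09 Pa.
In SI base units: W = 63.45 N, H = 6.535e+09 Pa, K = 8.875e-06.
Worn volume V = K·W·L/H = 8.875e-06 · 63.45 · 991.0 / 6.535e+09 = 8.539e-11 m³.

value=8.539e-11 m^3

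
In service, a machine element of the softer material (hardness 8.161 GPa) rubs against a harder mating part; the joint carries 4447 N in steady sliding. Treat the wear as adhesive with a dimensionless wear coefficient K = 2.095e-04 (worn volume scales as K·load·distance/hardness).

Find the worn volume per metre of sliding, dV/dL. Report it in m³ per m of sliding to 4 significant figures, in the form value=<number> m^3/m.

The algebra carries full float precision — displayed values are rounded, and a lone final rounding, at four significant figures.
Hardness H = 8.161 GPa = 8.161e+09 Pa.
Expressed in SI base units: W = 4447 N, H = 8.161e+09 Pa, K = 2.095e-04.
Volumetric rate dV/dL = K·W/H, per unit distance: 2.095e-04 · 4447 / 8.161e+09 = 1.142e-10 m³/m.

value=1.142e-10 m^3/m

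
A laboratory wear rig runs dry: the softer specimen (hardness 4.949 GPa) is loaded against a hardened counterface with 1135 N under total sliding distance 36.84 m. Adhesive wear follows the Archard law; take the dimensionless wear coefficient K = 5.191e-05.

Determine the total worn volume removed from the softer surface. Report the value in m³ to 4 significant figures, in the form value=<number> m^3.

value=4.386e-10 m^3

Displayed values are rounded; all arithmetic runs at full precision. Rounded just once, at 4 significant digits.
Hardness H = 4.949 GPa = 4.949e+09 Pa.
Collected in SI base units: W = 1135 N, H = 4.949e+09 Pa, K = 5.191e-05.
Volume removed: V = K·W·L/H = 5.191e-05 · 1135 · 36.84 / 4.949e+09 = 4.386e-10 m³.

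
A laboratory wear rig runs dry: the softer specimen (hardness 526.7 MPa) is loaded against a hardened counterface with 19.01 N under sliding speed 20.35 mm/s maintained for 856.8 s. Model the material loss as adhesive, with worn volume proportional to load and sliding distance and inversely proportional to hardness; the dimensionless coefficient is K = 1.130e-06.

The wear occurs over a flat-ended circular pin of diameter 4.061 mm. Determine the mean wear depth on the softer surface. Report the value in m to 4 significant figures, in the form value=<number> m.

value=5.490e-08 m

Each operation holds full float precision. Intermediate values are displayed rounded, and rounded just once: 4 significant figures.
Sliding speed v = 20.35 mm/s = 0.02035 m/s. Distance covered L = v·t = 0.02035 m/s × 856.8 s = 17.44 m.
Hardness H = 526.7 MPa = 5.267e+08 Pa.
Pin diameter d = 4.061 mm = 0.004061 m. Contact area A = π·d²/4 = π·(0.004061 m)²/4 = 1.295e-05 m².
As SI base values: W = 19.01 N, H = 5.267e+08 Pa, K = 1.130e-06.
Apply Archard: V = K·W·L/H = 1.130e-06 · 19.01 · 17.44 / 5.267e+08 = 7.111e-13 m³.
Average depth h = V/A = 7.111e-13 / 1.295e-05 = 5.490e-08 m.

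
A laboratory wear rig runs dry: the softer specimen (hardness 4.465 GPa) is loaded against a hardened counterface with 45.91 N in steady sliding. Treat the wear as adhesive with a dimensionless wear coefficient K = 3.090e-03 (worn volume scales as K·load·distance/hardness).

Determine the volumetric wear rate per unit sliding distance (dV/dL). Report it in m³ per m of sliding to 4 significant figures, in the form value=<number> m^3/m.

value=3.177e-11 m^3/m

The intermediates appear rounded, and all arithmetic carries exact precision; one final rounding: four significant figures.
Convert: Hardness H = 4.465 GPa = 4.465e+09 Pa.
SI base units throughout: W = 45.91 N, H = 4.465e+09 Pa, K = 3.090e-03.
Volumetric rate dV/dL = K·W/H, so: 3.090e-03 · 45.91 / 4.465e+09 = 3.177e-11 m³/m.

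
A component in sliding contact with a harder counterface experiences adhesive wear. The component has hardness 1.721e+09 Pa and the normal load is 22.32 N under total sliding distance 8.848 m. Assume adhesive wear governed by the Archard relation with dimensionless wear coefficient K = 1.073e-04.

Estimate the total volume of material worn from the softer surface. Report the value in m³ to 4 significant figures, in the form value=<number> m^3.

The algebra keeps full float precision. Shown intermediates are rounded; one final rounding: 4 significant figures.
Collected in SI base units: W = 22.32 N, H = 1.721e+09 Pa, K = 1.073e-04.
Archard volume V = K·W·L/H = 1.073e-04 · 22.32 · 8.848 / 1.721e+09 = 1.231e-11 m³.

value=1.231e-11 m^3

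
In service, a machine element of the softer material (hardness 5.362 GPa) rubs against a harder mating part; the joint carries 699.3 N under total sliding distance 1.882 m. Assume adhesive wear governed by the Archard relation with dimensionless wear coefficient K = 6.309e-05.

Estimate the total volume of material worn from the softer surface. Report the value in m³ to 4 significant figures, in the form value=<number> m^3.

The computation runs at full float precision; intermediate values are shown rounded; one final rounding: four significant figures.
Convert: Hardness H = 5.362 GPa = 5.362e+09 Pa.
SI base units throughout: W = 699.3 N, H = 5.362e+09 Pa, K = 6.309e-05.
Archard volume V = K·W·L/H = 6.309e-05 · 699.3 · 1.882 / 5.362e+09 = 1.549e-11 m³.

value=1.549e-11 m^3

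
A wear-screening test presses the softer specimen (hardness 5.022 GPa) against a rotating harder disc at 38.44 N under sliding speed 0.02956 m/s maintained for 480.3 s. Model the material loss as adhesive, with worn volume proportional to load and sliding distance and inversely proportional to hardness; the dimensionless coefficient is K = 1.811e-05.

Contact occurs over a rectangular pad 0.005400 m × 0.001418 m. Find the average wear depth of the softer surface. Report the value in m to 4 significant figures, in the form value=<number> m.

The computation keeps exact precision, and intermediates appear rounded, and a single final rounding, at 4 significant digits.
Distance covered L = v·t = 0.02956 m/s × 480.3 s = 14.20 m.
Hardness H = 5.022 GPa = 5.022e+09 Pa.
Contact area A = 0.005400 m × 0.001418 m = 7.657e-06 m².
SI base units throughout: W = 38.44 N, H = 5.022e+09 Pa, K = 1.811e-05.
The Archard volume V = K·W·L/H = 1.811e-05 · 38.44 · 14.20 / 5.022e+09 = 1.968e-12 m³.
Wear depth h = V/A = 1.968e-12 / 7.657e-06 = 2.570e-07 m.

value=2.570e-07 m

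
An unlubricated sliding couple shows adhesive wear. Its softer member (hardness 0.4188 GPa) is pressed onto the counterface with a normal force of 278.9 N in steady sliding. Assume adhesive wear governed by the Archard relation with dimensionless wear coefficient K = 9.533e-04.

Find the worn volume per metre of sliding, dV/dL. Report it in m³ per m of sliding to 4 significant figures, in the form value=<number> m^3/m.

The algebra keeps exact precision. Intermediate values appear rounded, and one last rounding, at four significant figures.
Hardness H = 0.4188 GPa = 4.188e+08 Pa.
Restated in SI base units: W = 278.9 N, H = 4.188e+08 Pa, K = 9.533e-04.
Sliding wear rate dV/dL = K·W/H: 9.533e-04 · 278.9 / 4.188e+08 = 6.349e-10 m³/m.

value=6.349e-10 m^3/m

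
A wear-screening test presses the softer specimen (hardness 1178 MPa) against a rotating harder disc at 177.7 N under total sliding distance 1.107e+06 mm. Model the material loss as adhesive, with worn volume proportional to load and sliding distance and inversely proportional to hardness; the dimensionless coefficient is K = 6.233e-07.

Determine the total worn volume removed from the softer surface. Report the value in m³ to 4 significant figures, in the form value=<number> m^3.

Shown intermediates are rounded; the computation runs at full float precision — a lone final rounding: 4 significant figures.
Path length L = 1.107e+06 mm = 1107 m.
Hardness H = 1178 MPa = 1.178e+09 Pa.
Working in SI base units: W = 177.7 N, H = 1.178e+09 Pa, K = 6.233e-07.
Archard volume V = K·W·L/H = 6.233e-07 · 177.7 · 1107 / 1.178e+09 = 1.041e-10 m³.

value=1.041e-10 m^3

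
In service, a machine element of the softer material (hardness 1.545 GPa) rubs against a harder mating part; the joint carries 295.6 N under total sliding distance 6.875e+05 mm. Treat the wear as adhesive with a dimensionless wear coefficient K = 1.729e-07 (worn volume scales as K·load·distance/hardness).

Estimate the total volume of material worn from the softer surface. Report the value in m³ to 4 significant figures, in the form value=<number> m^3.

The intermediates are printed rounded. Each operation runs at full precision; one last rounding, at 4 significant digits.
Total distance L = 6.875e+05 mm = 687.5 m.
Hardness H = 1.545 GPa = 1.545e+09 Pa.
As SI base values: W = 295.6 N, H = 1.545e+09 Pa, K = 1.729e-07.
The Archard volume V = K·W·L/H = 1.729e-07 · 295.6 · 687.5 / 1.545e+09 = 2.274e-11 m³.

value=2.274e-11 m^3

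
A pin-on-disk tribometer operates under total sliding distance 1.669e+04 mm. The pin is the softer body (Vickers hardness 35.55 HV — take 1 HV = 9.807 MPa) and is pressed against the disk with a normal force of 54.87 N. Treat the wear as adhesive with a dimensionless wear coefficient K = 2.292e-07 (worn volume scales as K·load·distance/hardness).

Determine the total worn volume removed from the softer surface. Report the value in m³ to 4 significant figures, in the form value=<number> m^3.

Intermediate values appear rounded; the algebra runs at full precision — a single final rounding to 4 significant figures.
Distance L = 1.669e+04 mm = 16.69 m.
Hardness H = 35.55 HV × 9.807 MPa/HV = 348.6 MPa = 3.486e+08 Pa.
In SI base units: W = 54.87 N, H = 3.486e+08 Pa, K = 2.292e-07.
Wear volume V = K·W·L/H = 2.292e-07 · 54.87 · 16.69 / 3.486e+08 = 6.020e-13 m³.

value=6.020e-13 m^3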